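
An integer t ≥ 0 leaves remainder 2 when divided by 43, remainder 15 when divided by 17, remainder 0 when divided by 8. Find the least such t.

1120

The moduli are pairwise coprime; N = 43·17·8 = 5848.
N/43 = 136; 136 ≡ 7 (mod 43); 7·37 ≡ 1, so inverse 37.
N/17 = 344; 344 ≡ 4 (mod 17); 4·13 ≡ 1, so inverse 13.
N/8 = 731; 731 ≡ 3 (mod 8); 3·3 ≡ 1, so inverse 3.
t ≡ 2·136·37 + 15·344·13 + 0·731·3 = 77144.
77144 mod 5848 = 1120.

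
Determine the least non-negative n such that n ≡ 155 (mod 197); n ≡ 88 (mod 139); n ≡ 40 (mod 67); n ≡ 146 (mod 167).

From n ≡ 155 (mod 197) write n = 155 + 197t. Substituting into n ≡ 88 (mod 139) gives 197t ≡ 72 (mod 139), and since 58⁻¹ ≡ 12 (mod 139), t ≡ 30. Hence n ≡ 155 + 197·30 = 6065 (mod 27383).
From n ≡ 6065 (mod 27383) write n = 6065 + 27383t. Substituting into n ≡ 40 (mod 67) gives 27383t ≡ 5 (mod 67), and since 47⁻¹ ≡ 10 (mod 67), t ≡ 50. Hence n ≡ 6065 + 27383·50 = 1375215 (mod 1834661).
From n ≡ 1375215 (mod 1834661) write n = 1375215 + 1834661t. Substituting into n ≡ 146 (mod 167) gives 1834661t ≡ 9 (mod 167), and since 166⁻¹ ≡ 166 (mod 167), t ≡ 158. Hence n ≡ 1375215 + 1834661·158 = 291251653 (mod 306388387).

291251653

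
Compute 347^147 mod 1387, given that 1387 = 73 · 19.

Mod 73: 347 ≡ 55; by Fermat, exponent reduces to 147 mod 72 = 3; 55^3 ≡ 8 (mod 73).
Mod 19: 347 ≡ 5; by Fermat, exponent reduces to 147 mod 18 = 3; 5^3 ≡ 11 (mod 19).
Combine by CRT: x ≡ 8 (mod 73), x ≡ 11 (mod 19) ⇒ x ≡ 1322 (mod 1387).

1322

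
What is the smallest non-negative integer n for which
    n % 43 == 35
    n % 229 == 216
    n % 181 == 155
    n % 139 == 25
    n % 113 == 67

The moduli are pairwise coprime; M = 43·229·181·139·113 = 27994696049.
M/43 = 651039443; 651039443 ≡ 7 (mod 43); 7·37 ≡ 1, so inverse 37.
M/229 = 122247581; 122247581 ≡ 53 (mod 229); 53·121 ≡ 1, so inverse 121.
M/181 = 154666829; 154666829 ≡ 157 (mod 181); 157·98 ≡ 1, so inverse 98.
M/139 = 201400691; 201400691 ≡ 116 (mod 139); 116·6 ≡ 1, so inverse 6.
M/113 = 247740673; 247740673 ≡ 38 (mod 113); 38·3 ≡ 1, so inverse 3.
n ≡ 35·651039443·37 + 216·122247581·121 + 155·154666829·98 + 25·201400691·6 + 67·247740673·3 = 6467553967134.
6467553967134 mod 27994696049 = 779179815.

779179815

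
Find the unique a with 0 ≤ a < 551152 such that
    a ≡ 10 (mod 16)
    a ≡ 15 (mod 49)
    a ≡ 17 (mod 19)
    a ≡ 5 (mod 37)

The moduli are pairwise coprime; N = 16·49·19·37 = 551152.
N/16 = 34447; 34447 ≡ 15 (mod 16); 15·15 ≡ 1, so inverse 15.
N/49 = 11248; 11248 ≡ 27 (mod 49); 27·20 ≡ 1, so inverse 20.
N/19 = 29008; 29008 ≡ 14 (mod 19); 14·15 ≡ 1, so inverse 15.
N/37 = 14896; 14896 ≡ 22 (mod 37); 22·32 ≡ 1, so inverse 32.
a ≡ 10·34447·15 + 15·11248·20 + 17·29008·15 + 5·14896·32 = 18321850.
18321850 mod 551152 = 133834.

133834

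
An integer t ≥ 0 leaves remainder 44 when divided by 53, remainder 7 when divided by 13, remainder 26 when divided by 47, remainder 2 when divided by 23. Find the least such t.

Combine the congruences pairwise.
From t ≡ 44 (mod 53) write t = 44 + 53s. Substituting into t ≡ 7 (mod 13) gives 53s ≡ 2 (mod 13), and since 1⁻¹ ≡ 1 (mod 13), s ≡ 2. Hence t ≡ 44 + 53·2 = 150 (mod 689).
From t ≡ 150 (mod 689) write t = 150 + 689s. Substituting into t ≡ 26 (mod 47) gives 689s ≡ 17 (mod 47), and since 31⁻¹ ≡ 44 (mod 47), s ≡ 43. Hence t ≡ 150 + 689·43 = 29777 (mod 32383).
From t ≡ 29777 (mod 32383) write t = 29777 + 32383s. Substituting into t ≡ 2 (mod 23) gives 32383s ≡ 10 (mod 23), and since 22⁻¹ ≡ 22 (mod 23), s ≡ 13. Hence t ≡ 29777 + 32383·13 = 450756 (mod 744809).

450756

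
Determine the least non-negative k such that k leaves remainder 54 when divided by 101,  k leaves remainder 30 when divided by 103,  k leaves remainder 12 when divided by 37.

Combine the congruences pairwise.
From k ≡ 54 (mod 101) write k = 54 + 101t. Substituting into k ≡ 30 (mod 103) gives 101t ≡ 79 (mod 103), and since 101⁻¹ ≡ 51 (mod 103), t ≡ 12. Hence k ≡ 54 + 101·12 = 1266 (mod 10403).
From k ≡ 1266 (mod 10403) write k = 1266 + 10403t. Substituting into k ≡ 12 (mod 37) gives 10403t ≡ 4 (mod 37), and since 6⁻¹ ≡ 31 (mod 37), t ≡ 13. Hence k ≡ 1266 + 10403·13 = 136505 (mod 384911).

136505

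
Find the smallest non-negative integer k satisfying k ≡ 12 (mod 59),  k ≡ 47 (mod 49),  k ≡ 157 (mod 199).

The moduli are pairwise coprime; N = 59·49·199 = 575309.
N/59 = 9751; 9751 ≡ 16 (mod 59); 16·48 ≡ 1, so inverse 48.
N/49 = 11741; 11741 ≡ 30 (mod 49); 30·18 ≡ 1, so inverse 18.
N/199 = 2891; 2891 ≡ 105 (mod 199); 105·163 ≡ 1, so inverse 163.
k ≡ 12·9751·48 + 47·11741·18 + 157·2891·163 = 89533043.
89533043 mod 575309 = 360148.

360148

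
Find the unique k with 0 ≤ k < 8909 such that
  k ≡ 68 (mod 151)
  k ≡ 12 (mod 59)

6561

From k ≡ 68 (mod 151) write k = 68 + 151t. Substituting into k ≡ 12 (mod 59) gives 151t ≡ 3 (mod 59), and since 33⁻¹ ≡ 34 (mod 59), t ≡ 43. Hence k ≡ 68 + 151·43 = 6561 (mod 8909).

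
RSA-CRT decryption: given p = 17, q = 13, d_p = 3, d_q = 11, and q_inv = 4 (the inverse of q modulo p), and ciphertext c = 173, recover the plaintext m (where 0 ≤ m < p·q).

10

m₁ = c^(d_p) mod p: c ≡ 3 (mod 17), and 3^3 mod 17 = 10.
m₂ = c^(d_q) mod q: c ≡ 4 (mod 13), and 4^11 mod 13 = 10.
h = q_inv·(m₁ − m₂) mod p = 4·(10 − 10) mod 17 = 0.
m = m₂ + h·q = 10 + 0·13 = 10.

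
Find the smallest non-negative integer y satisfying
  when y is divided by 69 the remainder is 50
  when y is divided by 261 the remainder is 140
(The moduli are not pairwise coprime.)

gcd(69, 261) = 3 and 3 | (140 − 50), so the pair is consistent; merging gives y ≡ 1706 (mod 6003), where 6003 = lcm(69, 261).
The solution is unique modulo lcm(69, 261) = 6003.

1706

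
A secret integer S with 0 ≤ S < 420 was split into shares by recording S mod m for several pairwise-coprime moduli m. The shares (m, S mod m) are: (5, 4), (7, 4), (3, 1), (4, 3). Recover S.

319

The moduli are pairwise coprime; N = 5·7·3·4 = 420.
N/5 = 84; 84 ≡ 4 (mod 5); 4·4 ≡ 1, so inverse 4.
N/7 = 60; 60 ≡ 4 (mod 7); 4·2 ≡ 1, so inverse 2.
N/3 = 140; 140 ≡ 2 (mod 3); 2·2 ≡ 1, so inverse 2.
N/4 = 105; 105 ≡ 1 (mod 4), inverse 1.
S ≡ 4·84·4 + 4·60·2 + 1·140·2 + 3·105·1 = 2419.
2419 mod 420 = 319.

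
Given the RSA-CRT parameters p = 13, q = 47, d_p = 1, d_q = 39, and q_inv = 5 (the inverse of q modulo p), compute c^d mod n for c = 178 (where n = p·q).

165

m₁ = c^(d_p) mod p: c ≡ 9 (mod 13), and 9^1 mod 13 = 9.
m₂ = c^(d_q) mod q: c ≡ 37 (mod 47), and 37^39 mod 47 = 24.
h = q_inv·(m₁ − m₂) mod p = 5·(9 − 24) mod 13 = 3.
m = m₂ + h·q = 24 + 3·47 = 165.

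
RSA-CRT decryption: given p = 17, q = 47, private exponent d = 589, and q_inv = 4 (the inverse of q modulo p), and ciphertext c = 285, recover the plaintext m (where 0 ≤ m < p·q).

d_p = d mod (p−1) = 589 mod 16 = 13; d_q = d mod (q−1) = 37.
m₁ = c^(d_p) mod p: c ≡ 13 (mod 17), and 13^13 mod 17 = 13.
m₂ = c^(d_q) mod q: c ≡ 3 (mod 47), and 3^37 mod 47 = 14.
h = q_inv·(m₁ − m₂) mod p = 4·(13 − 14) mod 17 = 13.
m = m₂ + h·q = 14 + 13·47 = 625.

625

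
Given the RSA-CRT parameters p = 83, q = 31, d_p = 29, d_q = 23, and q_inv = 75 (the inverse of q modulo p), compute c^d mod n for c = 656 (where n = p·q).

1296

m₁ = c^(d_p) mod p: c ≡ 75 (mod 83), and 75^29 mod 83 = 51.
m₂ = c^(d_q) mod q: c ≡ 5 (mod 31), and 5^23 mod 31 = 25.
h = q_inv·(m₁ − m₂) mod p = 75·(51 − 25) mod 83 = 41.
m = m₂ + h·q = 25 + 41·31 = 1296.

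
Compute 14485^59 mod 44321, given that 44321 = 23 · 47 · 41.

Mod 23: 14485 ≡ 18; by Fermat, exponent reduces to 59 mod 22 = 15; 18^15 ≡ 4 (mod 23).
Mod 47: 14485 ≡ 9; by Fermat, exponent reduces to 59 mod 46 = 13; 9^13 ≡ 27 (mod 47).
Mod 41: 14485 ≡ 12; by Fermat, exponent reduces to 59 mod 40 = 19; 12^19 ≡ 17 (mod 41).
Combine by CRT: x ≡ 4 (mod 23), x ≡ 27 (mod 47), x ≡ 17 (mod 41) ⇒ x ≡ 14080 (mod 44321).

14080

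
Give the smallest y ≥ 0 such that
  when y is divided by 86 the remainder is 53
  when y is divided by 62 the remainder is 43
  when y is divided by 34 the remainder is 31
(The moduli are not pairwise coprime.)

gcd(86, 62) = 2 and 2 | (43 − 53), so the pair is consistent; merging gives y ≡ 2461 (mod 2666), where 2666 = lcm(86, 62).
gcd(2666, 34) = 2 and 2 | (31 − 2461), so the pair is consistent; merging gives y ≡ 31787 (mod 45322), where 45322 = lcm(2666, 34).
The solution is unique modulo lcm(86, 62, 34) = 45322.

31787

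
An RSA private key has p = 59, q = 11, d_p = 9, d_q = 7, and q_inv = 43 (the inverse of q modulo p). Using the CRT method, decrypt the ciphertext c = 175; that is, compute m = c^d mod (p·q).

m₁ = c^(d_p) mod p: c ≡ 57 (mod 59), and 57^9 mod 59 = 19.
m₂ = c^(d_q) mod q: c ≡ 10 (mod 11), and 10^7 mod 11 = 10.
h = q_inv·(m₁ − m₂) mod p = 43·(19 − 10) mod 59 = 33.
m = m₂ + h·q = 10 + 33·11 = 373.

373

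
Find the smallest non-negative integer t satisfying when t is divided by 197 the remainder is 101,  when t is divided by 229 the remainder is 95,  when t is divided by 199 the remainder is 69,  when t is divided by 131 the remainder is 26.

328132363

The moduli are pairwise coprime; N = 197·229·199·131 = 1176050797.
N/197 = 5969801; 5969801 ≡ 110 (mod 197); 110·120 ≡ 1, so inverse 120.
N/229 = 5135593; 5135593 ≡ 39 (mod 229); 39·47 ≡ 1, so inverse 47.
N/199 = 5909803; 5909803 ≡ 100 (mod 199); 100·2 ≡ 1, so inverse 2.
N/131 = 8977487; 8977487 ≡ 57 (mod 131); 57·23 ≡ 1, so inverse 23.
t ≡ 101·5969801·120 + 95·5135593·47 + 69·5909803·2 + 26·8977487·23 = 101468500905.
101468500905 mod 1176050797 = 328132363.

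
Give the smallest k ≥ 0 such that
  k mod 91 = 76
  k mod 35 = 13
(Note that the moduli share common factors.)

258

Combine the congruences pairwise.
gcd(91, 35) = 7 and 7 | (13 − 76), so the pair is consistent; merging gives k ≡ 258 (mod 455), where 455 = lcm(91, 35).
The solution is unique modulo lcm(91, 35) = 455.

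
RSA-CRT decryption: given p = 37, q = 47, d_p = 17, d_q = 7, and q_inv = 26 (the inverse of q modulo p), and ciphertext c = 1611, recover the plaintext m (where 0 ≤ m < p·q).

838

m₁ = c^(d_p) mod p: c ≡ 20 (mod 37), and 20^17 mod 37 = 24.
m₂ = c^(d_q) mod q: c ≡ 13 (mod 47), and 13^7 mod 47 = 39.
h = q_inv·(m₁ − m₂) mod p = 26·(24 − 39) mod 37 = 17.
m = m₂ + h·q = 39 + 17·47 = 838.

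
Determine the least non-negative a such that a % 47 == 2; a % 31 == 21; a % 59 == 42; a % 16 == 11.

1002747

The moduli are pairwise coprime; N = 47·31·59·16 = 1375408.
N/47 = 29264; 29264 ≡ 30 (mod 47); 30·11 ≡ 1, so inverse 11.
N/31 = 44368; 44368 ≡ 7 (mod 31); 7·9 ≡ 1, so inverse 9.
N/59 = 23312; 23312 ≡ 7 (mod 59); 7·17 ≡ 1, so inverse 17.
N/16 = 85963; 85963 ≡ 11 (mod 16); 11·3 ≡ 1, so inverse 3.
a ≡ 2·29264·11 + 21·44368·9 + 42·23312·17 + 11·85963·3 = 28510907.
28510907 mod 1375408 = 1002747.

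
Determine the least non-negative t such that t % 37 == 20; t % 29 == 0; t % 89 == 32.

Combine the congruences pairwise.
From t ≡ 20 (mod 37) write t = 20 + 37s. Substituting into t ≡ 0 (mod 29) gives 37s ≡ 9 (mod 29), and since 8⁻¹ ≡ 11 (mod 29), s ≡ 12. Hence t ≡ 20 + 37·12 = 464 (mod 1073).
From t ≡ 464 (mod 1073) write t = 464 + 1073s. Substituting into t ≡ 32 (mod 89) gives 1073s ≡ 13 (mod 89), and since 5⁻¹ ≡ 18 (mod 89), s ≡ 56. Hence t ≡ 464 + 1073·56 = 60552 (mod 95497).

60552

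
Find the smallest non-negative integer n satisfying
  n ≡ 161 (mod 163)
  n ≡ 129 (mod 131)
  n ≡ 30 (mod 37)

170822

The moduli are pairwise coprime; M = 163·131·37 = 790061.
M/163 = 4847; 4847 ≡ 120 (mod 163); 120·72 ≡ 1, so inverse 72.
M/131 = 6031; 6031 ≡ 5 (mod 131); 5·105 ≡ 1, so inverse 105.
M/37 = 21353; 21353 ≡ 4 (mod 37); 4·28 ≡ 1, so inverse 28.
n ≡ 161·4847·72 + 129·6031·105 + 30·21353·28 = 155812839.
155812839 mod 790061 = 170822.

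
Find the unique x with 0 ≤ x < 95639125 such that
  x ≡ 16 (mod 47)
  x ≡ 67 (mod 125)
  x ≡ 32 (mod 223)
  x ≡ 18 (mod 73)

The moduli are pairwise coprime; N = 47·125·223·73 = 95639125.
N/47 = 2034875; 2034875 ≡ 10 (mod 47); 10·33 ≡ 1, so inverse 33.
N/125 = 765113; 765113 ≡ 113 (mod 125); 113·52 ≡ 1, so inverse 52.
N/223 = 428875; 428875 ≡ 46 (mod 223); 46·160 ≡ 1, so inverse 160.
N/73 = 1310125; 1310125 ≡ 67 (mod 73); 67·12 ≡ 1, so inverse 12.
x ≡ 16·2034875·33 + 67·765113·52 + 32·428875·160 + 18·1310125·12 = 6218894692.
6218894692 mod 95639125 = 2351567.

2351567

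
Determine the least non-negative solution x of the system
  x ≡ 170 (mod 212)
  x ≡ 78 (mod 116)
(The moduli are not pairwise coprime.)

4834

gcd(212, 116) = 4 and 4 | (78 − 170), so the pair is consistent; merging gives x ≡ 4834 (mod 6148), where 6148 = lcm(212, 116).
The solution is unique modulo lcm(212, 116) = 6148.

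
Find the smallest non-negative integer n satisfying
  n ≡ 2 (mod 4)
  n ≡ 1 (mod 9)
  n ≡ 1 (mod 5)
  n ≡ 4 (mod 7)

46

Combine the congruences pairwise.
From n ≡ 2 (mod 4) write n = 2 + 4t. Substituting into n ≡ 1 (mod 9) gives 4t ≡ 8 (mod 9), and since 4⁻¹ ≡ 7 (mod 9), t ≡ 2. Hence n ≡ 2 + 4·2 = 10 (mod 36).
From n ≡ 10 (mod 36) write n = 10 + 36t. Substituting into n ≡ 1 (mod 5) gives 36t ≡ 1 (mod 5), and since 1⁻¹ ≡ 1 (mod 5), t ≡ 1. Hence n ≡ 10 + 36·1 = 46 (mod 180).
From n ≡ 46 (mod 180) write n = 46 + 180t. Substituting into n ≡ 4 (mod 7) gives 180t ≡ 0 (mod 7), and since 5⁻¹ ≡ 3 (mod 7), t ≡ 0. Hence n ≡ 46 + 180·0 = 46 (mod 1260).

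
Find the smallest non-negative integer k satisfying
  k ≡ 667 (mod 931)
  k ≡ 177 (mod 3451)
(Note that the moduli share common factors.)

Combine the congruences pairwise.
gcd(931, 3451) = 7 and 7 | (177 − 667), so the pair is consistent; merging gives k ≡ 217590 (mod 458983), where 458983 = lcm(931, 3451).
The solution is unique modulo lcm(931, 3451) = 458983.

217590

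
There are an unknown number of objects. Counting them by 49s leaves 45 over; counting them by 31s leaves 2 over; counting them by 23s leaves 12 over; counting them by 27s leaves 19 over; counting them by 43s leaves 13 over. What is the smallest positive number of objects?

14148991

The moduli are pairwise coprime; M = 49·31·23·27·43 = 40561857.
M/49 = 827793; 827793 ≡ 36 (mod 49); 36·15 ≡ 1, so inverse 15.
M/31 = 1308447; 1308447 ≡ 30 (mod 31); 30·30 ≡ 1, so inverse 30.
M/23 = 1763559; 1763559 ≡ 11 (mod 23); 11·21 ≡ 1, so inverse 21.
M/27 = 1502291; 1502291 ≡ 11 (mod 27); 11·5 ≡ 1, so inverse 5.
M/43 = 943299; 943299 ≡ 8 (mod 43); 8·27 ≡ 1, so inverse 27.
N ≡ 45·827793·15 + 2·1308447·30 + 12·1763559·21 + 19·1502291·5 + 13·943299·27 = 1555499557.
1555499557 mod 40561857 = 14148991.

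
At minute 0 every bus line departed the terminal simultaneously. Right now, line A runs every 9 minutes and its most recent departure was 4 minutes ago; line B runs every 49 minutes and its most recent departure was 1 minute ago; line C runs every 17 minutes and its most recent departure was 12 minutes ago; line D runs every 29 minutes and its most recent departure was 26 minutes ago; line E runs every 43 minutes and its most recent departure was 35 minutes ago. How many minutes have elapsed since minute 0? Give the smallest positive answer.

From t ≡ 4 (mod 9) write t = 4 + 9s. Substituting into t ≡ 1 (mod 49) gives 9s ≡ 46 (mod 49), and since 9⁻¹ ≡ 11 (mod 49), s ≡ 16. Hence t ≡ 4 + 9·16 = 148 (mod 441).
From t ≡ 148 (mod 441) write t = 148 + 441s. Substituting into t ≡ 12 (mod 17) gives 441s ≡ 0 (mod 17), and since 16⁻¹ ≡ 16 (mod 17), s ≡ 0. Hence t ≡ 148 + 441·0 = 148 (mod 7497).
From t ≡ 148 (mod 7497) write t = 148 + 7497s. Substituting into t ≡ 26 (mod 29) gives 7497s ≡ 23 (mod 29), and since 15⁻¹ ≡ 2 (mod 29), s ≡ 17. Hence t ≡ 148 + 7497·17 = 127597 (mod 217413).
From t ≡ 127597 (mod 217413) write t = 127597 + 217413s. Substituting into t ≡ 35 (mod 43) gives 217413s ≡ 19 (mod 43), and since 5⁻¹ ≡ 26 (mod 43), s ≡ 21. Hence t ≡ 127597 + 217413·21 = 4693270 (mod 9348759).

4693270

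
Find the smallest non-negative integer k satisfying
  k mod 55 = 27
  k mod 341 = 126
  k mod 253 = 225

32862

gcd(55, 341) = 11 and 11 | (126 − 27), so the pair is consistent; merging gives k ≡ 467 (mod 1705), where 1705 = lcm(55, 341).
gcd(1705, 253) = 11 and 11 | (225 − 467), so the pair is consistent; merging gives k ≡ 32862 (mod 39215), where 39215 = lcm(1705, 253).
The solution is unique modulo lcm(55, 341, 253) = 39215.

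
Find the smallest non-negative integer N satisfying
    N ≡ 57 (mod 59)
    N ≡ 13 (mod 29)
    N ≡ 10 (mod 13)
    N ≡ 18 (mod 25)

The moduli are pairwise coprime; M = 59·29·13·25 = 556075.
M/59 = 9425; 9425 ≡ 44 (mod 59); 44·55 ≡ 1, so inverse 55.
M/29 = 19175; 19175 ≡ 6 (mod 29); 6·5 ≡ 1, so inverse 5.
M/13 = 42775; 42775 ≡ 5 (mod 13); 5·8 ≡ 1, so inverse 8.
M/25 = 22243; 22243 ≡ 18 (mod 25); 18·7 ≡ 1, so inverse 7.
N ≡ 57·9425·55 + 13·19175·5 + 10·42775·8 + 18·22243·7 = 37018368.
37018368 mod 556075 = 317418.

317418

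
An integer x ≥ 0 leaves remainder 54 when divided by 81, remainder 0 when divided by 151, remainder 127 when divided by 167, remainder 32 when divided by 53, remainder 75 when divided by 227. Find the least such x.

15448678479

From x ≡ 54 (mod 81) write x = 54 + 81t. Substituting into x ≡ 0 (mod 151) gives 81t ≡ 97 (mod 151), and since 81⁻¹ ≡ 110 (mod 151), t ≡ 100. Hence x ≡ 54 + 81·100 = 8154 (mod 12231).
From x ≡ 8154 (mod 12231) write x = 8154 + 12231t. Substituting into x ≡ 127 (mod 167) gives 12231t ≡ 156 (mod 167), and since 40⁻¹ ≡ 71 (mod 167), t ≡ 54. Hence x ≡ 8154 + 12231·54 = 668628 (mod 2042577).
From x ≡ 668628 (mod 2042577) write x = 668628 + 2042577t. Substituting into x ≡ 32 (mod 53) gives 2042577t ≡ 52 (mod 53), and since 10⁻¹ ≡ 16 (mod 53), t ≡ 37. Hence x ≡ 668628 + 2042577·37 = 76243977 (mod 108256581).
From x ≡ 76243977 (mod 108256581) write x = 76243977 + 108256581t. Substituting into x ≡ 75 (mod 227) gives 108256581t ≡ 177 (mod 227), and since 54⁻¹ ≡ 206 (mod 227), t ≡ 142. Hence x ≡ 76243977 + 108256581·142 = 15448678479 (mod 24574243887).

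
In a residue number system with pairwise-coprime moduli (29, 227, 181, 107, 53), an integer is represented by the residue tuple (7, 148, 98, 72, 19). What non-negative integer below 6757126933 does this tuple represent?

4481042800

From x ≡ 7 (mod 29) write x = 7 + 29t. Substituting into x ≡ 148 (mod 227) gives 29t ≡ 141 (mod 227), and since 29⁻¹ ≡ 47 (mod 227), t ≡ 44. Hence x ≡ 7 + 29·44 = 1283 (mod 6583).
From x ≡ 1283 (mod 6583) write x = 1283 + 6583t. Substituting into x ≡ 98 (mod 181) gives 6583t ≡ 82 (mod 181), and since 67⁻¹ ≡ 154 (mod 181), t ≡ 139. Hence x ≡ 1283 + 6583·139 = 916320 (mod 1191523).
From x ≡ 916320 (mod 1191523) write x = 916320 + 1191523t. Substituting into x ≡ 72 (mod 107) gives 1191523t ≡ 100 (mod 107), and since 78⁻¹ ≡ 59 (mod 107), t ≡ 15. Hence x ≡ 916320 + 1191523·15 = 18789165 (mod 127492961).
From x ≡ 18789165 (mod 127492961) write x = 18789165 + 127492961t. Substituting into x ≡ 19 (mod 53) gives 127492961t ≡ 43 (mod 53), and since 30⁻¹ ≡ 23 (mod 53), t ≡ 35. Hence x ≡ 18789165 + 127492961·35 = 4481042800 (mod 6757126933).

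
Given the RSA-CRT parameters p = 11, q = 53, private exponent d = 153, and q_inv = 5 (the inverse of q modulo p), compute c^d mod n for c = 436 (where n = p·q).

376

d_p = d mod (p−1) = 153 mod 10 = 3; d_q = d mod (q−1) = 49.
m₁ = c^(d_p) mod p: c ≡ 7 (mod 11), and 7^3 mod 11 = 2.
m₂ = c^(d_q) mod q: c ≡ 12 (mod 53), and 12^49 mod 53 = 5.
h = q_inv·(m₁ − m₂) mod p = 5·(2 − 5) mod 11 = 7.
m = m₂ + h·q = 5 + 7·53 = 376.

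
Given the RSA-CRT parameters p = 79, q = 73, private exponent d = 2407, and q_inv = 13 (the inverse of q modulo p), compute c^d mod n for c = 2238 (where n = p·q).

2025

d_p = d mod (p−1) = 2407 mod 78 = 67; d_q = d mod (q−1) = 31.
m₁ = c^(d_p) mod p: c ≡ 26 (mod 79), and 26^67 mod 79 = 50.
m₂ = c^(d_q) mod q: c ≡ 48 (mod 73), and 48^31 mod 73 = 54.
h = q_inv·(m₁ − m₂) mod p = 13·(50 − 54) mod 79 = 27.
m = m₂ + h·q = 54 + 27·73 = 2025.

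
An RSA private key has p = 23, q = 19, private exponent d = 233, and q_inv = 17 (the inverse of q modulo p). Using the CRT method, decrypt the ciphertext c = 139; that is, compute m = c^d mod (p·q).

415

d_p = d mod (p−1) = 233 mod 22 = 13; d_q = d mod (q−1) = 17.
m₁ = c^(d_p) mod p: c ≡ 1 (mod 23), and 1^13 mod 23 = 1.
m₂ = c^(d_q) mod q: c ≡ 6 (mod 19), and 6^17 mod 19 = 16.
h = q_inv·(m₁ − m₂) mod p = 17·(1 − 16) mod 23 = 21.
m = m₂ + h·q = 16 + 21·19 = 415.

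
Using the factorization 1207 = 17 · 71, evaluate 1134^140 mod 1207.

Mod 17: 1134 ≡ 12; by Fermat, exponent reduces to 140 mod 16 = 12; 12^12 ≡ 4 (mod 17).
Mod 71: 1134 ≡ 69; since 70 | 140, by Fermat 69^140 ≡ 1 (mod 71).
Combine by CRT: x ≡ 4 (mod 17), x ≡ 1 (mod 71) ⇒ x ≡ 72 (mod 1207).

72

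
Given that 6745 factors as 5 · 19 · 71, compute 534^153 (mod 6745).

Mod 5: 534 ≡ 4; by Fermat, exponent reduces to 153 mod 4 = 1; 4^1 ≡ 4 (mod 5).
Mod 19: 534 ≡ 2; by Fermat, exponent reduces to 153 mod 18 = 9; 2^9 ≡ 18 (mod 19).
Mod 71: 534 ≡ 37; by Fermat, exponent reduces to 153 mod 70 = 13; 37^13 ≡ 48 (mod 71).
Combine by CRT: x ≡ 4 (mod 5), x ≡ 18 (mod 19), x ≡ 48 (mod 71) ⇒ x ≡ 474 (mod 6745).

474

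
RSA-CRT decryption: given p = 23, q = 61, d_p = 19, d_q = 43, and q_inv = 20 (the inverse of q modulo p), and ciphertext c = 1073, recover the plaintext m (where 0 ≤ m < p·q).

m₁ = c^(d_p) mod p: c ≡ 15 (mod 23), and 15^19 mod 23 = 19.
m₂ = c^(d_q) mod q: c ≡ 36 (mod 61), and 36^43 mod 61 = 4.
h = q_inv·(m₁ − m₂) mod p = 20·(19 − 4) mod 23 = 1.
m = m₂ + h·q = 4 + 1·61 = 65.

65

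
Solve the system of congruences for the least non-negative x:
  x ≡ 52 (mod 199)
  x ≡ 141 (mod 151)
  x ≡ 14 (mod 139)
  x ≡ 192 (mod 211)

704139264

From x ≡ 52 (mod 199) write x = 52 + 199t. Substituting into x ≡ 141 (mod 151) gives 199t ≡ 89 (mod 151), and since 48⁻¹ ≡ 129 (mod 151), t ≡ 5. Hence x ≡ 52 + 199·5 = 1047 (mod 30049).
From x ≡ 1047 (mod 30049) write x = 1047 + 30049t. Substituting into x ≡ 14 (mod 139) gives 30049t ≡ 79 (mod 139), and since 25⁻¹ ≡ 89 (mod 139), t ≡ 81. Hence x ≡ 1047 + 30049·81 = 2435016 (mod 4176811).
From x ≡ 2435016 (mod 4176811) write x = 2435016 + 4176811t. Substituting into x ≡ 192 (mod 211) gives 4176811t ≡ 116 (mod 211), and since 66⁻¹ ≡ 16 (mod 211), t ≡ 168. Hence x ≡ 2435016 + 4176811·168 = 704139264 (mod 881307121).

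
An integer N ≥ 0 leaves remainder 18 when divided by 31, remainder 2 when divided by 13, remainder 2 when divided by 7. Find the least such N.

The moduli are pairwise coprime; M = 31·13·7 = 2821.
M/31 = 91; 91 ≡ 29 (mod 31); 29·15 ≡ 1, so inverse 15.
M/13 = 217; 217 ≡ 9 (mod 13); 9·3 ≡ 1, so inverse 3.
M/7 = 403; 403 ≡ 4 (mod 7); 4·2 ≡ 1, so inverse 2.
N ≡ 18·91·15 + 2·217·3 + 2·403·2 = 27484.
27484 mod 2821 = 2095.

2095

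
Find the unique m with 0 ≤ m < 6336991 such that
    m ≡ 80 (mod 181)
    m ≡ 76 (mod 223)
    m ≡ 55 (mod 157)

1322466

Combine the congruences pairwise.
From m ≡ 80 (mod 181) write m = 80 + 181t. Substituting into m ≡ 76 (mod 223) gives 181t ≡ 219 (mod 223), and since 181⁻¹ ≡ 69 (mod 223), t ≡ 170. Hence m ≡ 80 + 181·170 = 30850 (mod 40363).
From m ≡ 30850 (mod 40363) write m = 30850 + 40363t. Substituting into m ≡ 55 (mod 157) gives 40363t ≡ 134 (mod 157), and since 14⁻¹ ≡ 101 (mod 157), t ≡ 32. Hence m ≡ 30850 + 40363·32 = 1322466 (mod 6336991).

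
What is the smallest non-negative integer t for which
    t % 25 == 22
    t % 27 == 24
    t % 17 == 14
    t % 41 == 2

458997

From t ≡ 22 (mod 25) write t = 22 + 25s. Substituting into t ≡ 24 (mod 27) gives 25s ≡ 2 (mod 27), and since 25⁻¹ ≡ 13 (mod 27), s ≡ 26. Hence t ≡ 22 + 25·26 = 672 (mod 675).
From t ≡ 672 (mod 675) write t = 672 + 675s. Substituting into t ≡ 14 (mod 17) gives 675s ≡ 5 (mod 17), and since 12⁻¹ ≡ 10 (mod 17), s ≡ 16. Hence t ≡ 672 + 675·16 = 11472 (mod 11475).
From t ≡ 11472 (mod 11475) write t = 11472 + 11475s. Substituting into t ≡ 2 (mod 41) gives 11475s ≡ 10 (mod 41), and since 36⁻¹ ≡ 8 (mod 41), s ≡ 39. Hence t ≡ 11472 + 11475·39 = 458997 (mod 470475).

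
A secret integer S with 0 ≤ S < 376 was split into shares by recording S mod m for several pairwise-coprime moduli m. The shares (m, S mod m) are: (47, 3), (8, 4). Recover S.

332

From S ≡ 3 (mod 47) write S = 3 + 47t. Substituting into S ≡ 4 (mod 8) gives 47t ≡ 1 (mod 8), and since 7⁻¹ ≡ 7 (mod 8), t ≡ 7. Hence S ≡ 3 + 47·7 = 332 (mod 376).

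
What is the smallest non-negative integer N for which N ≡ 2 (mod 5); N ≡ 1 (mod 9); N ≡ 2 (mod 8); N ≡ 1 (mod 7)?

442

The moduli are pairwise coprime; M = 5·9·8·7 = 2520.
M/5 = 504; 504 ≡ 4 (mod 5); 4·4 ≡ 1, so inverse 4.
M/9 = 280; 280 ≡ 1 (mod 9), inverse 1.
M/8 = 315; 315 ≡ 3 (mod 8); 3·3 ≡ 1, so inverse 3.
M/7 = 360; 360 ≡ 3 (mod 7); 3·5 ≡ 1, so inverse 5.
N ≡ 2·504·4 + 1·280·1 + 2·315·3 + 1·360·5 = 8002.
8002 mod 2520 = 442.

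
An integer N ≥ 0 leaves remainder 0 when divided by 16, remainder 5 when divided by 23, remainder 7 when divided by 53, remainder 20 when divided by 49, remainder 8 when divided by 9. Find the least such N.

5146784

The moduli are pairwise coprime; M = 16·23·53·49·9 = 8601264.
M/16 = 537579; 537579 ≡ 11 (mod 16); 11·3 ≡ 1, so inverse 3.
M/23 = 373968; 373968 ≡ 11 (mod 23); 11·21 ≡ 1, so inverse 21.
M/53 = 162288; 162288 ≡ 2 (mod 53); 2·27 ≡ 1, so inverse 27.
M/49 = 175536; 175536 ≡ 18 (mod 49); 18·30 ≡ 1, so inverse 30.
M/9 = 955696; 955696 ≡ 4 (mod 9); 4·7 ≡ 1, so inverse 7.
N ≡ 0·537579·3 + 5·373968·21 + 7·162288·27 + 20·175536·30 + 8·955696·7 = 228779648.
228779648 mod 8601264 = 5146784.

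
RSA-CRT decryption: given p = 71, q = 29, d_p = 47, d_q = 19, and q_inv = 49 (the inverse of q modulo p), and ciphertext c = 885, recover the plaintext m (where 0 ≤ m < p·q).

m₁ = c^(d_p) mod p: c ≡ 33 (mod 71), and 33^47 mod 71 = 56.
m₂ = c^(d_q) mod q: c ≡ 15 (mod 29), and 15^19 mod 29 = 19.
h = q_inv·(m₁ − m₂) mod p = 49·(56 − 19) mod 71 = 38.
m = m₂ + h·q = 19 + 38·29 = 1121.

1121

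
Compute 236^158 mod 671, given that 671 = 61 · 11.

Mod 61: 236 ≡ 53; by Fermat, exponent reduces to 158 mod 60 = 38; 53^38 ≡ 41 (mod 61).
Mod 11: 236 ≡ 5; by Fermat, exponent reduces to 158 mod 10 = 8; 5^8 ≡ 4 (mod 11).
Combine by CRT: x ≡ 41 (mod 61), x ≡ 4 (mod 11) ⇒ x ≡ 224 (mod 671).

224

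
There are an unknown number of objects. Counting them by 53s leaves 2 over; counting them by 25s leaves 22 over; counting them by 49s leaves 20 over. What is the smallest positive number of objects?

37897

The moduli are pairwise coprime; M = 53·25·49 = 64925.
M/53 = 1225; 1225 ≡ 6 (mod 53); 6·9 ≡ 1, so inverse 9.
M/25 = 2597; 2597 ≡ 22 (mod 25); 22·8 ≡ 1, so inverse 8.
M/49 = 1325; 1325 ≡ 2 (mod 49); 2·25 ≡ 1, so inverse 25.
N ≡ 2·1225·9 + 22·2597·8 + 20·1325·25 = 1141622.
1141622 mod 64925 = 37897.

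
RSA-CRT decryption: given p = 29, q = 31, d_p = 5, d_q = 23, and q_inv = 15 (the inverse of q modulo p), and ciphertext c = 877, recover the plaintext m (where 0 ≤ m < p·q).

m₁ = c^(d_p) mod p: c ≡ 7 (mod 29), and 7^5 mod 29 = 16.
m₂ = c^(d_q) mod q: c ≡ 9 (mod 31), and 9^23 mod 31 = 28.
h = q_inv·(m₁ − m₂) mod p = 15·(16 − 28) mod 29 = 23.
m = m₂ + h·q = 28 + 23·31 = 741.

741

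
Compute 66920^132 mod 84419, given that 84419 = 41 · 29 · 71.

Mod 41: 66920 ≡ 8; by Fermat, exponent reduces to 132 mod 40 = 12; 8^12 ≡ 18 (mod 41).
Mod 29: 66920 ≡ 17; by Fermat, exponent reduces to 132 mod 28 = 20; 17^20 ≡ 1 (mod 29).
Mod 71: 66920 ≡ 38; by Fermat, exponent reduces to 132 mod 70 = 62; 38^62 ≡ 10 (mod 71).
Combine by CRT: x ≡ 18 (mod 41), x ≡ 1 (mod 29), x ≡ 10 (mod 71) ⇒ x ≡ 64265 (mod 84419).

64265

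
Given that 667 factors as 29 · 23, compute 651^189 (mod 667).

434

Mod 29: 651 ≡ 13; by Fermat, exponent reduces to 189 mod 28 = 21; 13^21 ≡ 28 (mod 29).
Mod 23: 651 ≡ 7; by Fermat, exponent reduces to 189 mod 22 = 13; 7^13 ≡ 20 (mod 23).
Combine by CRT: x ≡ 28 (mod 29), x ≡ 20 (mod 23) ⇒ x ≡ 434 (mod 667).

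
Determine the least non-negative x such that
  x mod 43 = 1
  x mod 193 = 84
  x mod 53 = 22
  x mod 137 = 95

Combine the congruences pairwise.
From x ≡ 1 (mod 43) write x = 1 + 43t. Substituting into x ≡ 84 (mod 193) gives 43t ≡ 83 (mod 193), and since 43⁻¹ ≡ 9 (mod 193), t ≡ 168. Hence x ≡ 1 + 43·168 = 7225 (mod 8299).
From x ≡ 7225 (mod 8299) write x = 7225 + 8299t. Substituting into x ≡ 22 (mod 53) gives 8299t ≡ 5 (mod 53), and since 31⁻¹ ≡ 12 (mod 53), t ≡ 7. Hence x ≡ 7225 + 8299·7 = 65318 (mod 439847).
From x ≡ 65318 (mod 439847) write x = 65318 + 439847t. Substituting into x ≡ 95 (mod 137) gives 439847t ≡ 126 (mod 137), and since 77⁻¹ ≡ 121 (mod 137), t ≡ 39. Hence x ≡ 65318 + 439847·39 = 17219351 (mod 60259039).

17219351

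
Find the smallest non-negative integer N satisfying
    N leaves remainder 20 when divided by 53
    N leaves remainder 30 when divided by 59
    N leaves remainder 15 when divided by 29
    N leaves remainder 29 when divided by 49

3393769

From N ≡ 20 (mod 53) write N = 20 + 53t. Substituting into N ≡ 30 (mod 59) gives 53t ≡ 10 (mod 59), and since 53⁻¹ ≡ 49 (mod 59), t ≡ 18. Hence N ≡ 20 + 53·18 = 974 (mod 3127).
From N ≡ 974 (mod 3127) write N = 974 + 3127t. Substituting into N ≡ 15 (mod 29) gives 3127t ≡ 27 (mod 29), and since 24⁻¹ ≡ 23 (mod 29), t ≡ 12. Hence N ≡ 974 + 3127·12 = 38498 (mod 90683).
From N ≡ 38498 (mod 90683) write N = 38498 + 90683t. Substituting into N ≡ 29 (mod 49) gives 90683t ≡ 45 (mod 49), and since 33⁻¹ ≡ 3 (mod 49), t ≡ 37. Hence N ≡ 38498 + 90683·37 = 3393769 (mod 4443467).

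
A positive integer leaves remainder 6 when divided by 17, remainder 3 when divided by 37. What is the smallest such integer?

From x ≡ 6 (mod 17) write x = 6 + 17t. Substituting into x ≡ 3 (mod 37) gives 17t ≡ 34 (mod 37), and since 17⁻¹ ≡ 24 (mod 37), t ≡ 2. Hence x ≡ 6 + 17·2 = 40 (mod 629).

40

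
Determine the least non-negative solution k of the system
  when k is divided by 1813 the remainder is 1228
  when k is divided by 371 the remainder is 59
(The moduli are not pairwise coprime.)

gcd(1813, 371) = 7 and 7 | (59 − 1228), so the pair is consistent; merging gives k ≡ 35675 (mod 96089), where 96089 = lcm(1813, 371).
The solution is unique modulo lcm(1813, 371) = 96089.

35675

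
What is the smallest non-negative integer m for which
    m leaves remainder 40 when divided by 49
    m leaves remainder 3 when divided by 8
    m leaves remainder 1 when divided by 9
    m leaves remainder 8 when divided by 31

87211

The moduli are pairwise coprime; N = 49·8·9·31 = 109368.
N/49 = 2232; 2232 ≡ 27 (mod 49); 27·20 ≡ 1, so inverse 20.
N/8 = 13671; 13671 ≡ 7 (mod 8); 7·7 ≡ 1, so inverse 7.
N/9 = 12152; 12152 ≡ 2 (mod 9); 2·5 ≡ 1, so inverse 5.
N/31 = 3528; 3528 ≡ 25 (mod 31); 25·5 ≡ 1, so inverse 5.
m ≡ 40·2232·20 + 3·13671·7 + 1·12152·5 + 8·3528·5 = 2274571.
2274571 mod 109368 = 87211.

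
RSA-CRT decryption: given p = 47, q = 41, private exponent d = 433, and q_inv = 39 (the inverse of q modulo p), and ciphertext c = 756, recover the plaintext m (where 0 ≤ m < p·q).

338

d_p = d mod (p−1) = 433 mod 46 = 19; d_q = d mod (q−1) = 33.
m₁ = c^(d_p) mod p: c ≡ 4 (mod 47), and 4^19 mod 47 = 9.
m₂ = c^(d_q) mod q: c ≡ 18 (mod 41), and 18^33 mod 41 = 10.
h = q_inv·(m₁ − m₂) mod p = 39·(9 − 10) mod 47 = 8.
m = m₂ + h·q = 10 + 8·41 = 338.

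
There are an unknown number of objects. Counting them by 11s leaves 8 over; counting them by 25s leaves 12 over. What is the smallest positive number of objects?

162

From N ≡ 8 (mod 11) write N = 8 + 11t. Substituting into N ≡ 12 (mod 25) gives 11t ≡ 4 (mod 25), and since 11⁻¹ ≡ 16 (mod 25), t ≡ 14. Hence N ≡ 8 + 11·14 = 162 (mod 275).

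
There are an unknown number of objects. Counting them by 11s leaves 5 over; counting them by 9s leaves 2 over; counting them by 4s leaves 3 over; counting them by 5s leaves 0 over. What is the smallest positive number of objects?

335

The moduli are pairwise coprime; M = 11·9·4·5 = 1980.
M/11 = 180; 180 ≡ 4 (mod 11); 4·3 ≡ 1, so inverse 3.
M/9 = 220; 220 ≡ 4 (mod 9); 4·7 ≡ 1, so inverse 7.
M/4 = 495; 495 ≡ 3 (mod 4); 3·3 ≡ 1, so inverse 3.
M/5 = 396; 396 ≡ 1 (mod 5), inverse 1.
N ≡ 5·180·3 + 2·220·7 + 3·495·3 + 0·396·1 = 10235.
10235 mod 1980 = 335.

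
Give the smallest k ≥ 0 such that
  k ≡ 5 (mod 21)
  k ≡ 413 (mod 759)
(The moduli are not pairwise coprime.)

3449

gcd(21, 759) = 3 and 3 | (413 − 5), so the pair is consistent; merging gives k ≡ 3449 (mod 5313), where 5313 = lcm(21, 759).
The solution is unique modulo lcm(21, 759) = 5313.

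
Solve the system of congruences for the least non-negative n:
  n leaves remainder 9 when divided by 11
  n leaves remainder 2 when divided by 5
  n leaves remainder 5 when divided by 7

Combine the congruences pairwise.
From n ≡ 9 (mod 11) write n = 9 + 11t. Substituting into n ≡ 2 (mod 5) gives 11t ≡ 3 (mod 5), and since 1⁻¹ ≡ 1 (mod 5), t ≡ 3. Hence n ≡ 9 + 11·3 = 42 (mod 55).
From n ≡ 42 (mod 55) write n = 42 + 55t. Substituting into n ≡ 5 (mod 7) gives 55t ≡ 5 (mod 7), and since 6⁻¹ ≡ 6 (mod 7), t ≡ 2. Hence n ≡ 42 + 55·2 = 152 (mod 385).

152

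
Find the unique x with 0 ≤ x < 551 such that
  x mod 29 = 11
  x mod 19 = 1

From x ≡ 11 (mod 29) write x = 11 + 29t. Substituting into x ≡ 1 (mod 19) gives 29t ≡ 9 (mod 19), and since 10⁻¹ ≡ 2 (mod 19), t ≡ 18. Hence x ≡ 11 + 29·18 = 533 (mod 551).

533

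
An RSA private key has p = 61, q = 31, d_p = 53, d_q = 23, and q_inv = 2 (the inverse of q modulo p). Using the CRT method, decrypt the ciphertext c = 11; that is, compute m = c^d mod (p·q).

m₁ = c^(d_p) mod p: c ≡ 11 (mod 61), and 11^53 mod 61 = 11.
m₂ = c^(d_q) mod q: c ≡ 11 (mod 31), and 11^23 mod 31 = 12.
h = q_inv·(m₁ − m₂) mod p = 2·(11 − 12) mod 61 = 59.
m = m₂ + h·q = 12 + 59·31 = 1841.

1841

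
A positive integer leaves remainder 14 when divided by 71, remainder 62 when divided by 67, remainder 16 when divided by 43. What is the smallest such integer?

From n ≡ 14 (mod 71) write n = 14 + 71t. Substituting into n ≡ 62 (mod 67) gives 71t ≡ 48 (mod 67), and since 4⁻¹ ≡ 17 (mod 67), t ≡ 12. Hence n ≡ 14 + 71·12 = 866 (mod 4757).
From n ≡ 866 (mod 4757) write n = 866 + 4757t. Substituting into n ≡ 16 (mod 43) gives 4757t ≡ 10 (mod 43), and since 27⁻¹ ≡ 8 (mod 43), t ≡ 37. Hence n ≡ 866 + 4757·37 = 176875 (mod 204551).

176875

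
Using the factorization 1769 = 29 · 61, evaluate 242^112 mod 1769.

117

Mod 29: 242 ≡ 10; since 28 | 112, by Fermat 10^112 ≡ 1 (mod 29).
Mod 61: 242 ≡ 59; by Fermat, exponent reduces to 112 mod 60 = 52; 59^52 ≡ 56 (mod 61).
Combine by CRT: x ≡ 1 (mod 29), x ≡ 56 (mod 61) ⇒ x ≡ 117 (mod 1769).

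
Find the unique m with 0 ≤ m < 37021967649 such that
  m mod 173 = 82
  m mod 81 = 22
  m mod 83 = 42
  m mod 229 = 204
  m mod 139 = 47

18825642967

The moduli are pairwise coprime; N = 173·81·83·229·139 = 37021967649.
N/173 = 213999813; 213999813 ≡ 24 (mod 173); 24·137 ≡ 1, so inverse 137.
N/81 = 457061329; 457061329 ≡ 37 (mod 81); 37·46 ≡ 1, so inverse 46.
N/83 = 446047803; 446047803 ≡ 76 (mod 83); 76·71 ≡ 1, so inverse 71.
N/229 = 161667981; 161667981 ≡ 164 (mod 229); 164·155 ≡ 1, so inverse 155.
N/139 = 266345091; 266345091 ≡ 102 (mod 139); 102·15 ≡ 1, so inverse 15.
m ≡ 82·213999813·137 + 22·457061329·46 + 42·446047803·71 + 204·161667981·155 + 47·266345091·15 = 9496449361111.
9496449361111 mod 37021967649 = 18825642967.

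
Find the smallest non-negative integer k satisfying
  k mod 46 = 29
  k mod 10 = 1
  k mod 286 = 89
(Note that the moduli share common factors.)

4951

Combine the congruences pairwise.
gcd(46, 10) = 2 and 2 | (1 − 29), so the pair is consistent; merging gives k ≡ 121 (mod 230), where 230 = lcm(46, 10).
gcd(230, 286) = 2 and 2 | (89 − 121), so the pair is consistent; merging gives k ≡ 4951 (mod 32890), where 32890 = lcm(230, 286).
The solution is unique modulo lcm(46, 10, 286) = 32890.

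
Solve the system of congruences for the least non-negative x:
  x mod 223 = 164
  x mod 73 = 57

6408

Combine the congruences pairwise.
From x ≡ 164 (mod 223) write x = 164 + 223t. Substituting into x ≡ 57 (mod 73) gives 223t ≡ 39 (mod 73), and since 4⁻¹ ≡ 55 (mod 73), t ≡ 28. Hence x ≡ 164 + 223·28 = 6408 (mod 16279).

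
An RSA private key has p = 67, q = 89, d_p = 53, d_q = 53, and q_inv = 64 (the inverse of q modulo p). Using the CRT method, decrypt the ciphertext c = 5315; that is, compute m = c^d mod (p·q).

m₁ = c^(d_p) mod p: c ≡ 22 (mod 67), and 22^53 mod 67 = 9.
m₂ = c^(d_q) mod q: c ≡ 64 (mod 89), and 64^53 mod 89 = 45.
h = q_inv·(m₁ − m₂) mod p = 64·(9 − 45) mod 67 = 41.
m = m₂ + h·q = 45 + 41·89 = 3694.

3694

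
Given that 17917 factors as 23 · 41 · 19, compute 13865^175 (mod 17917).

Mod 23: 13865 ≡ 19; by Fermat, exponent reduces to 175 mod 22 = 21; 19^21 ≡ 17 (mod 23).
Mod 41: 13865 ≡ 7; by Fermat, exponent reduces to 175 mod 40 = 15; 7^15 ≡ 14 (mod 41).
Mod 19: 13865 ≡ 14; by Fermat, exponent reduces to 175 mod 18 = 13; 14^13 ≡ 2 (mod 19).
Combine by CRT: x ≡ 17 (mod 23), x ≡ 14 (mod 41), x ≡ 2 (mod 19) ⇒ x ≡ 16209 (mod 17917).

16209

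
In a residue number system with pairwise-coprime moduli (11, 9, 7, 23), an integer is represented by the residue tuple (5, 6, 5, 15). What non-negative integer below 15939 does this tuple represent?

Combine the congruences pairwise.
From x ≡ 5 (mod 11) write x = 5 + 11t. Substituting into x ≡ 6 (mod 9) gives 11t ≡ 1 (mod 9), and since 2⁻¹ ≡ 5 (mod 9), t ≡ 5. Hence x ≡ 5 + 11·5 = 60 (mod 99).
From x ≡ 60 (mod 99) write x = 60 + 99t. Substituting into x ≡ 5 (mod 7) gives 99t ≡ 1 (mod 7), and since 1⁻¹ ≡ 1 (mod 7), t ≡ 1. Hence x ≡ 60 + 99·1 = 159 (mod 693).
From x ≡ 159 (mod 693) write x = 159 + 693t. Substituting into x ≡ 15 (mod 23) gives 693t ≡ 17 (mod 23), and since 3⁻¹ ≡ 8 (mod 23), t ≡ 21. Hence x ≡ 159 + 693·21 = 14712 (mod 15939).

14712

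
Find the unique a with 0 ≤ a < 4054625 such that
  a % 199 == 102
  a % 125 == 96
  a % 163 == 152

The moduli are pairwise coprime; N = 199·125·163 = 4054625.
N/199 = 20375; 20375 ≡ 77 (mod 199); 77·168 ≡ 1, so inverse 168.
N/125 = 32437; 32437 ≡ 62 (mod 125); 62·123 ≡ 1, so inverse 123.
N/163 = 24875; 24875 ≡ 99 (mod 163); 99·28 ≡ 1, so inverse 28.
a ≡ 102·20375·168 + 96·32437·123 + 152·24875·28 = 838030096.
838030096 mod 4054625 = 2777346.

2777346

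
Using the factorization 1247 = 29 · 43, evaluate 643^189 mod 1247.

173

Mod 29: 643 ≡ 5; by Fermat, exponent reduces to 189 mod 28 = 21; 5^21 ≡ 28 (mod 29).
Mod 43: 643 ≡ 41; by Fermat, exponent reduces to 189 mod 42 = 21; 41^21 ≡ 1 (mod 43).
Combine by CRT: x ≡ 28 (mod 29), x ≡ 1 (mod 43) ⇒ x ≡ 173 (mod 1247).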